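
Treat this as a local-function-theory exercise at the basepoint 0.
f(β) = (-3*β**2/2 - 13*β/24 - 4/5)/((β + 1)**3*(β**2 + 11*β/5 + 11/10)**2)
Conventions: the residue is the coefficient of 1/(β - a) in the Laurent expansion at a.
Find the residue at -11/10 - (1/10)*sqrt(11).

The residue is 7190/3 - (178415/363)*sqrt(11).

The factor β**2 + 11*β/5 + 11/10 splits as (β - a)(β - a') with a = -11/10 - (1/10)*sqrt(11), a' = -11/10 + (1/10)*sqrt(11). At the order-2 pole a set g(β) = (β - a)^2*f(β) = [(-3*β**2/2 - 13*β/24 - 4/5)/(β + 1)**3] / (β - a')^2.
Order-2 pole: residue = g'(a); g'(-11/10 - (1/10)*sqrt(11)) = 7190/3 - (178415/363)*sqrt(11), so the residue is 7190/3 - (178415/363)*sqrt(11).


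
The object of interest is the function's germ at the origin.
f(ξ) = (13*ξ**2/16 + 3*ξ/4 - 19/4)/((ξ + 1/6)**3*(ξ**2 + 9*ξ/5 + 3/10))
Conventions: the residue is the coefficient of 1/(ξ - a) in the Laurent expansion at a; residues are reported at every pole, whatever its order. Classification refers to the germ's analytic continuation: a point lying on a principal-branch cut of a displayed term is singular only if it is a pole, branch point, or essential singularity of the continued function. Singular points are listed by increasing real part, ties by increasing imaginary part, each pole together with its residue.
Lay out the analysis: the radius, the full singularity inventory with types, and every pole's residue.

Radius of convergence at 0: 1/6.
At -9/10 - (1/10)*sqrt(51): a pole of order 1; residue 1203984/5 - (11464263/340)*sqrt(51).
At -9/10 + (1/10)*sqrt(51): a pole of order 1; residue 1203984/5 + (11464263/340)*sqrt(51).
At -1/6: a pole of order 3; residue -2407968/5.

Denominator factor (ξ**2 + 9*ξ/5 + 3/10): discriminant 51/25, real irrational roots -9/10 + (1/10)*sqrt(51) and -9/10 - (1/10)*sqrt(51); poles of order 1, moduli 9/10 - (1/10)*sqrt(51) and 9/10 + (1/10)*sqrt(51).
Denominator factor (ξ + 1/6)^3: pole of order 3 at -1/6, modulus 1/6.
The radius of convergence is the smallest modulus among the singular points: 1/6.
The factor ξ**2 + 9*ξ/5 + 3/10 splits as (ξ - a)(ξ - a') with a = -9/10 - (1/10)*sqrt(51), a' = -9/10 + (1/10)*sqrt(51). At the order-1 pole a set g(ξ) = (ξ - a)*f(ξ) = [(13*ξ**2/16 + 3*ξ/4 - 19/4)/(ξ + 1/6)**3] / (ξ - a').
Simple pole: residue = g(a) at a = -9/10 - (1/10)*sqrt(51), which is 1203984/5 - (11464263/340)*sqrt(51).
The factor ξ**2 + 9*ξ/5 + 3/10 splits as (ξ - a)(ξ - a') with a = -9/10 + (1/10)*sqrt(51), a' = -9/10 - (1/10)*sqrt(51). At the order-1 pole a set g(ξ) = (ξ - a)*f(ξ) = [(13*ξ**2/16 + 3*ξ/4 - 19/4)/(ξ + 1/6)**3] / (ξ - a').
Simple pole: residue = g(a) at a = -9/10 + (1/10)*sqrt(51), which is 1203984/5 + (11464263/340)*sqrt(51).
At the order-3 pole -1/6 set g(ξ) = (ξ - (-1/6))^3*f(ξ) = (13*ξ**2/16 + 3*ξ/4 - 19/4)/(ξ**2 + 9*ξ/5 + 3/10).
Order-3 pole: residue = g''(a)/2; g''(-1/6) = -4815936/5, so the residue is -2407968/5.
List the singular points by increasing real part (a conjugate pair: the negative imaginary part first).


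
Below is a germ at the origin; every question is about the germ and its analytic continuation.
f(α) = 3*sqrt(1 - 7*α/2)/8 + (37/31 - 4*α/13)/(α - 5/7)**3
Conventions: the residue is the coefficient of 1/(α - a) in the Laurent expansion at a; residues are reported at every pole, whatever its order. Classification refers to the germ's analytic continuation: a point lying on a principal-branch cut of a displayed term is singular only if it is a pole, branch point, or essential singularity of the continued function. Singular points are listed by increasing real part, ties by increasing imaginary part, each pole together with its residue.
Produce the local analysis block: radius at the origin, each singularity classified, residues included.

Radius of convergence at 0: 2/7.
At 2/7: an algebraic (square-root) branch point.
At 5/7: a pole of order 3; residue 0.

Denominator factor (α - 5/7)^3: pole of order 3 at 5/7, modulus 5/7.
Branch term (3/8)*sqrt(1 - α/(2/7)): its argument vanishes at α = 2/7, a square-root branch point, modulus 2/7.
The radius of convergence is the smallest modulus among the singular points: 2/7.
The branch term is analytic at 5/7 and contributes nothing to the residue; only the rational part matters.
At the order-3 pole 5/7 set g(α) = (α - (5/7))^3*(rational part) = 37/31 - 4*α/13.
Order-3 pole: residue = g''(a)/2; g''(5/7) = 0, so the residue is 0.
List the singular points by increasing real part (a conjugate pair: the negative imaginary part first).


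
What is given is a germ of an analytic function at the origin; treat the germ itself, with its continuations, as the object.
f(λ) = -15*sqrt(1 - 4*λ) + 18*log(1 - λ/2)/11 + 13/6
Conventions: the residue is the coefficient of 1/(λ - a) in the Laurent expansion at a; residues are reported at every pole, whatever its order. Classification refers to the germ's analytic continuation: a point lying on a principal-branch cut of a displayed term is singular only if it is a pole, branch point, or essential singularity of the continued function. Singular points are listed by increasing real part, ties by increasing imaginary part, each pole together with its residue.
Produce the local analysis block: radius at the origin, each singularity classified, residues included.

Radius of convergence at 0: 1/4.
At 1/4: an algebraic (square-root) branch point.
At 2: a logarithmic branch point.

Branch term (-15)*sqrt(1 - λ/(1/4)): its argument vanishes at λ = 1/4, a square-root branch point, modulus 1/4.
Branch term (18/11)*log(1 - λ/(2)): its argument vanishes at λ = 2, a logarithmic branch point, modulus 2.
The radius of convergence is the smallest modulus among the singular points: 1/4.
List the singular points by increasing real part (a conjugate pair: the negative imaginary part first).


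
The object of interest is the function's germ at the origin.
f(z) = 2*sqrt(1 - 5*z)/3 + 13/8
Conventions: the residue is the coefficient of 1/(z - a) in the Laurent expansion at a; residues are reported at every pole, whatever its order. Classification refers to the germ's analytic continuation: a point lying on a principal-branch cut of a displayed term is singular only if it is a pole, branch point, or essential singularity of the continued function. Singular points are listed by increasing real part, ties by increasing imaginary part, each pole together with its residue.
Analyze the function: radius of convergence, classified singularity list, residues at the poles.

Branch term (2/3)*sqrt(1 - z/(1/5)): its argument vanishes at z = 1/5, a square-root branch point, modulus 1/5.
The radius of convergence is the smallest modulus among the singular points: 1/5.

Radius of convergence at 0: 1/5.
At 1/5: an algebraic (square-root) branch point.


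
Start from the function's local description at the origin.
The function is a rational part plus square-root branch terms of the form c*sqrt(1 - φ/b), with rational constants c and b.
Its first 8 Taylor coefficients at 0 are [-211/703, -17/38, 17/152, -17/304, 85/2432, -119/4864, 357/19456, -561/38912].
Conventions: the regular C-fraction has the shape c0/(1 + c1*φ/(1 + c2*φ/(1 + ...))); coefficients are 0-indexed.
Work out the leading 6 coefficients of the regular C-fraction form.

The regular C-fraction coefficients are [-211/703, -629/422, 1469/844, 211/5876, 2727/5876, 1469/10908].

Taylor coefficients (read off): a_0 = -211/703, a_1 = -17/38, a_2 = 17/152, a_3 = -17/304, a_4 = 85/2432, a_5 = -119/4864.
c0 = a_0 = -211/703. Peel one level at a time: if S = 1 + c*φ/S' with S'(0) = 1, then c is the φ-coefficient of S and S' = c*φ/(S - 1).
S_1 = c0/f = 1 + (-629/422)*φ + (924001/356168)*φ^2 + ...; c1 = -629/422.
S_2 = c1*φ/(S_1 - 1) = 1 + (1469/844)*φ + (-1/16)*φ^2 + ...; c2 = 1469/844.
S_3 = c2*φ/(S_2 - 1) = 1 + (211/5876)*φ + (-575397/34527376)*φ^2 + ...; c3 = 211/5876.
S_4 = c3*φ/(S_3 - 1) = 1 + (2727/5876)*φ + (-1/16)*φ^2 + ...; c4 = 2727/5876.
S_5 = c4*φ/(S_4 - 1) = 1 + (1469/10908)*φ + ...; c5 = 1469/10908.


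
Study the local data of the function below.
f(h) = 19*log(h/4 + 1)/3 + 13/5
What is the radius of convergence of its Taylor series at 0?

Branch term (19/3)*log(1 - h/(-4)): its argument vanishes at h = -4, a logarithmic branch point, modulus 4.
The radius of convergence is the smallest modulus among the singular points: 4.

The radius of convergence is 4.


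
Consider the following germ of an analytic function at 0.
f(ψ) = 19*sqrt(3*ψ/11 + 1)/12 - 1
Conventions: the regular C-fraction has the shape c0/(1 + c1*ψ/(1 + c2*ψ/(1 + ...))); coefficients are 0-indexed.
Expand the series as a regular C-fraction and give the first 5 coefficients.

The regular C-fraction coefficients are [7/12, -57/154, 135/308, 7/660, 83/660].

Taylor coefficients (expand at 0): a_0 = 7/12, a_1 = 19/88, a_2 = -57/3872, a_3 = 171/85184, a_4 = -2565/7496192.
c0 = a_0 = 7/12. Peel one level at a time: if S = 1 + c*ψ/S' with S'(0) = 1, then c is the ψ-coefficient of S and S' = c*ψ/(S - 1).
S_1 = c0/f = 1 + (-57/154)*ψ + (7695/47432)*ψ^2 + ...; c1 = -57/154.
S_2 = c1*ψ/(S_1 - 1) = 1 + (135/308)*ψ + (-9/1936)*ψ^2 + ...; c2 = 135/308.
S_3 = c2*ψ/(S_2 - 1) = 1 + (7/660)*ψ + (-581/435600)*ψ^2 + ...; c3 = 7/660.
S_4 = c3*ψ/(S_3 - 1) = 1 + (83/660)*ψ + ...; c4 = 83/660.


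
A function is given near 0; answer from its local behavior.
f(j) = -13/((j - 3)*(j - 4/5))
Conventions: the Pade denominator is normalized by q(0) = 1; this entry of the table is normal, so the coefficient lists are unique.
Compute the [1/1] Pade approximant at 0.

Taylor coefficients needed (expand at 0): a_0 = -65/12, a_1 = -1235/144, a_2 = -19565/1728.
Write the denominator as Q(j) = 1 + q1*j. Requiring Q*f - P = O(j^3) with deg P <= 1 kills the coefficients of j^2..j^2 in Q*f:
  j^2: a_2 + q1*a_1 = 0, i.e. -19565/1728 + (-1235/144)*q1 = 0.
Solving this linear system: q1 = -301/228.
The numerator is Q*f truncated at degree 1: P0 = a_0 = -65/12; P1 = a_1 + q1*a_0 = -325/228.

The Pade approximant has numerator coefficients [-65/12, -325/228]; denominator coefficients [1, -301/228].


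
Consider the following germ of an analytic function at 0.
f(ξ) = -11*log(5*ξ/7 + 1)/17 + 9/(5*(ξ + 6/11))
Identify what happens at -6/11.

The denominator factor ξ + 6/11 vanishes at -6/11 and appears to the power 1; the numerator there equals 9/5, nonzero, and no other factor vanishes.
The branch terms are analytic at this point.
Hence a pole whose order is the multiplicity, 1.

The point is a pole of order 1.


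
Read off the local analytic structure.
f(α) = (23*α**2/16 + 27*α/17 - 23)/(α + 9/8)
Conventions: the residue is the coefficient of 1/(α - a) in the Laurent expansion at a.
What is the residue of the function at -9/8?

The residue is -399817/17408.

At the order-1 pole -9/8 set g(α) = (α - (-9/8))*f(α) = 23*α**2/16 + 27*α/17 - 23.
Simple pole: residue = g(a) at a = -9/8, which is -399817/17408.


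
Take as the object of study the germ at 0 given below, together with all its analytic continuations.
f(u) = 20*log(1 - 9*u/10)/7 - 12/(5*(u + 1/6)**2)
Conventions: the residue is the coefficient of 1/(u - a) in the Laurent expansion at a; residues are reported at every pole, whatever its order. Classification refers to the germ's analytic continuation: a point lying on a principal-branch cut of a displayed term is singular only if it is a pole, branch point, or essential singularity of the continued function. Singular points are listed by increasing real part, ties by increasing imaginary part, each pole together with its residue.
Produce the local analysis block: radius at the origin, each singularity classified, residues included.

Denominator factor (u + 1/6)^2: pole of order 2 at -1/6, modulus 1/6.
Branch term (20/7)*log(1 - u/(10/9)): its argument vanishes at u = 10/9, a logarithmic branch point, modulus 10/9.
The radius of convergence is the smallest modulus among the singular points: 1/6.
The branch term is analytic at -1/6 and contributes nothing to the residue; only the rational part matters.
At the order-2 pole -1/6 set g(u) = (u - (-1/6))^2*(rational part) = -12/5.
Order-2 pole: residue = g'(a); g'(-1/6) = 0, so the residue is 0.
List the singular points by increasing real part (a conjugate pair: the negative imaginary part first).

Radius of convergence at 0: 1/6.
At -1/6: a pole of order 2; residue 0.
At 10/9: a logarithmic branch point.


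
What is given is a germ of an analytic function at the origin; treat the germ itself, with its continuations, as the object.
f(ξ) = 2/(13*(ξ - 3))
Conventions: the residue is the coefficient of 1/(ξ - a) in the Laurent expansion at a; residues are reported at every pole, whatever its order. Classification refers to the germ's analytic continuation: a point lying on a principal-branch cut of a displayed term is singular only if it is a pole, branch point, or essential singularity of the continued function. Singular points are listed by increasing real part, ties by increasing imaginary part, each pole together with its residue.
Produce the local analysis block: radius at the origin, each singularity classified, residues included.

Denominator factor (ξ - 3): pole of order 1 at 3, modulus 3.
The radius of convergence is the smallest modulus among the singular points: 3.
At the order-1 pole 3 set g(ξ) = (ξ - (3))*f(ξ) = 2/13.
Simple pole: residue = g(a) at a = 3, which is 2/13.

Radius of convergence at 0: 3.
At 3: a pole of order 1; residue 2/13.


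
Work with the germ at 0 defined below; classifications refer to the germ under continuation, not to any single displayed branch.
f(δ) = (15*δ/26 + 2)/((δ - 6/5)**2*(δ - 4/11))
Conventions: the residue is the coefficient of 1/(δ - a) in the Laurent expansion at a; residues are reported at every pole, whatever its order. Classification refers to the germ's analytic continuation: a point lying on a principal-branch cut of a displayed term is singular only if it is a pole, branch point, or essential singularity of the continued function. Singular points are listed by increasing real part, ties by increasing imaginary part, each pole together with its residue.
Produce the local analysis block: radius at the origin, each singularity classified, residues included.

Denominator factor (δ - 6/5)^2: pole of order 2 at 6/5, modulus 6/5.
Denominator factor (δ - 4/11): pole of order 1 at 4/11, modulus 4/11.
The radius of convergence is the smallest modulus among the singular points: 4/11.
At the order-1 pole 4/11 set g(δ) = (δ - (4/11))*f(δ) = (15*δ/26 + 2)/(δ - 6/5)**2.
Simple pole: residue = g(a) at a = 4/11, which is 21725/6877.
At the order-2 pole 6/5 set g(δ) = (δ - (6/5))^2*f(δ) = (15*δ/26 + 2)/(δ - 4/11).
Order-2 pole: residue = g'(a); g'(6/5) = -21725/6877, so the residue is -21725/6877.
List the singular points by increasing real part (a conjugate pair: the negative imaginary part first).

Radius of convergence at 0: 4/11.
At 4/11: a pole of order 1; residue 21725/6877.
At 6/5: a pole of order 2; residue -21725/6877.


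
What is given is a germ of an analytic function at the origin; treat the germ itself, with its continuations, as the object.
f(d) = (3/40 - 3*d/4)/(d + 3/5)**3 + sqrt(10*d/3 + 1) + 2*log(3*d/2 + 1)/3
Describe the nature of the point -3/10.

The term (1)*sqrt(1 - d/(-3/10)) has argument 1 - -3/10/(-3/10) = 0 at -3/10: a square-root (algebraic, two-sheeted) branch point; the remaining terms are analytic or single-valued there.

The point is an algebraic (square-root) branch point.


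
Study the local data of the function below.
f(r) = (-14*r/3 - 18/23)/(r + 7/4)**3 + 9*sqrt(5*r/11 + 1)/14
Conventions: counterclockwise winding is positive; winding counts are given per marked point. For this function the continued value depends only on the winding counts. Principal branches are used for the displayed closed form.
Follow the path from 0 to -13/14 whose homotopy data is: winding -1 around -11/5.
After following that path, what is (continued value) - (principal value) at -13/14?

Continued minus principal equals -(9/1078)*sqrt(13706).

The rational part is single-valued and drops out of the difference; each branch term changes only by its own monodromy.
(9/14)*sqrt(1 - r/(-11/5)): winding -1 is odd, the square root flips sign, contributing -2*(9/14)*sqrt(1 - (-13/14)/(-11/5)) = -2*(9/14)*sqrt(89/154) = -(9/1078)*sqrt(13706).
Summing the contributions at r = -13/14 gives -(9/1078)*sqrt(13706).


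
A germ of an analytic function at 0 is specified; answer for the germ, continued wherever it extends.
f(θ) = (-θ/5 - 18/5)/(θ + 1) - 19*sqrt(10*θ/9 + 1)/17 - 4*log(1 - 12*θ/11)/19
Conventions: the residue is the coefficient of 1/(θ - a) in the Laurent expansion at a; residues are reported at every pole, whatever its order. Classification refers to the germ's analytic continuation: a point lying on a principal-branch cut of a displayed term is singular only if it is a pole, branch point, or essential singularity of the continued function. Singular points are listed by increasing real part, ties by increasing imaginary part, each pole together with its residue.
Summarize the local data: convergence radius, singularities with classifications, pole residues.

Denominator factor (θ + 1): pole of order 1 at -1, modulus 1.
Branch term (-4/19)*log(1 - θ/(11/12)): its argument vanishes at θ = 11/12, a logarithmic branch point, modulus 11/12.
Branch term (-19/17)*sqrt(1 - θ/(-9/10)): its argument vanishes at θ = -9/10, a square-root branch point, modulus 9/10.
The radius of convergence is the smallest modulus among the singular points: 9/10.
The branch terms are analytic at -1 and contribute nothing to the residue; only the rational part matters.
At the order-1 pole -1 set g(θ) = (θ - (-1))*(rational part) = -θ/5 - 18/5.
Simple pole: residue = g(a) at a = -1, which is -17/5.
List the singular points by increasing real part (a conjugate pair: the negative imaginary part first).

Radius of convergence at 0: 9/10.
At -1: a pole of order 1; residue -17/5.
At -9/10: an algebraic (square-root) branch point.
At 11/12: a logarithmic branch point.


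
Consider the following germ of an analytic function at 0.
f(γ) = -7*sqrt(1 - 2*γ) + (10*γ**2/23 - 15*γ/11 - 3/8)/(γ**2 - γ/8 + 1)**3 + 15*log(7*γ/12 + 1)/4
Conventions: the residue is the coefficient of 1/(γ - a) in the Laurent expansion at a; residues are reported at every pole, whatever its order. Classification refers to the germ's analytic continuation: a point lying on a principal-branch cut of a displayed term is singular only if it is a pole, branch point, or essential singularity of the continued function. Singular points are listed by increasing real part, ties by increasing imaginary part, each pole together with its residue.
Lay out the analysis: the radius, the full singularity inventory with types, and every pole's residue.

Radius of convergence at 0: 1/2.
At -12/7: a logarithmic branch point.
At (1/16) - ((1/16)*sqrt(255))*i: a pole of order 3; residue -((5209088/1398362625)*sqrt(255))*i.
At (1/16) + ((1/16)*sqrt(255))*i: a pole of order 3; residue ((5209088/1398362625)*sqrt(255))*i.
At 1/2: an algebraic (square-root) branch point.


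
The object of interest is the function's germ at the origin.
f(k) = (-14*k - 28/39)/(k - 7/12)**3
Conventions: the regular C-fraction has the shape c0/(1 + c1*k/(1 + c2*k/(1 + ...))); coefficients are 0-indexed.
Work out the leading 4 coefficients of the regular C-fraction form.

The regular C-fraction coefficients are [2304/637, -345/14, 31971/1610, -2980896/8578885].

Taylor coefficients (expand at 0): a_0 = 2304/637, a_1 = 397440/4459, a_2 = 13312512/31213, a_3 = 311537664/218491.
c0 = a_0 = 2304/637. Peel one level at a time: if S = 1 + c*k/S' with S'(0) = 1, then c is the k-coefficient of S and S' = c*k/(S - 1).
S_1 = c0/f = 1 + (-345/14)*k + (95913/196)*k^2 + ...; c1 = -345/14.
S_2 = c1*k/(S_1 - 1) = 1 + (31971/1610)*k + (4471344/648025)*k^2 + ...; c2 = 31971/1610.
S_3 = c2*k/(S_2 - 1) = 1 + (-2980896/8578885)*k + ...; c3 = -2980896/8578885.


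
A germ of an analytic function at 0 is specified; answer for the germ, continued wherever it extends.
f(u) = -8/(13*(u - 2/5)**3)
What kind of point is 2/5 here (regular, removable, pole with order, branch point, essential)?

The denominator factor u - 2/5 vanishes at 2/5 and appears to the power 3; the numerator there equals -8/13, nonzero, and no other factor vanishes.
Hence a pole whose order is the multiplicity, 3.

The point is a pole of order 3.


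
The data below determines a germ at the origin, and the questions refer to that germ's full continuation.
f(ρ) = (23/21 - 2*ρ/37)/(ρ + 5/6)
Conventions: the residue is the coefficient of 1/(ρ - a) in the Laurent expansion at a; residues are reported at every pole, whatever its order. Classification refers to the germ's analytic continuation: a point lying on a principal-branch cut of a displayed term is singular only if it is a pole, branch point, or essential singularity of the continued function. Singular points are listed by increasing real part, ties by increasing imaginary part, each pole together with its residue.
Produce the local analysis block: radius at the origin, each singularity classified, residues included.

Denominator factor (ρ + 5/6): pole of order 1 at -5/6, modulus 5/6.
The radius of convergence is the smallest modulus among the singular points: 5/6.
At the order-1 pole -5/6 set g(ρ) = (ρ - (-5/6))*f(ρ) = 23/21 - 2*ρ/37.
Simple pole: residue = g(a) at a = -5/6, which is 886/777.

Radius of convergence at 0: 5/6.
At -5/6: a pole of order 1; residue 886/777.


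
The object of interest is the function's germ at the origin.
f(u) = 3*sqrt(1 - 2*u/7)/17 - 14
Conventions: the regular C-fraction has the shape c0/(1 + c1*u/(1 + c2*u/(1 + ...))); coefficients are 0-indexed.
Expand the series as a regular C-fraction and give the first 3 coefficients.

The regular C-fraction coefficients are [-235/17, -3/1645, -229/3290].

Taylor coefficients (expand at 0): a_0 = -235/17, a_1 = -3/119, a_2 = -3/1666.
c0 = a_0 = -235/17. Peel one level at a time: if S = 1 + c*u/S' with S'(0) = 1, then c is the u-coefficient of S and S' = c*u/(S - 1).
S_1 = c0/f = 1 + (-3/1645)*u + (-687/5412050)*u^2 + ...; c1 = -3/1645.
S_2 = c1*u/(S_1 - 1) = 1 + (-229/3290)*u + ...; c2 = -229/3290.


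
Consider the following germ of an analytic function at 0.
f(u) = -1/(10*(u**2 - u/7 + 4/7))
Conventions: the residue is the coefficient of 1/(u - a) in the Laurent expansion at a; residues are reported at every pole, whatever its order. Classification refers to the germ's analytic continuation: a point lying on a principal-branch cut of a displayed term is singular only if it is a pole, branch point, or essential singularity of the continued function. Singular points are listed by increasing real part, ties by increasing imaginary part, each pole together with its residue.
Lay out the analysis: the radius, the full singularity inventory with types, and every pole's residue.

Denominator factor (u**2 - u/7 + 4/7): discriminant -111/49, complex-conjugate roots (1/14) + ((1/14)*sqrt(111))*i and (1/14) - ((1/14)*sqrt(111))*i; poles of order 1, moduli (2/7)*sqrt(7) and (2/7)*sqrt(7).
The radius of convergence is the smallest modulus among the singular points: (2/7)*sqrt(7).
The factor u**2 - u/7 + 4/7 splits as (u - a)(u - a') with a = (1/14) - ((1/14)*sqrt(111))*i, a' = (1/14) + ((1/14)*sqrt(111))*i. At the order-1 pole a set g(u) = (u - a)*f(u) = [-1/10] / (u - a').
Simple pole: residue = g(a) at a = (1/14) - ((1/14)*sqrt(111))*i, which is -((7/1110)*sqrt(111))*i.
The factor u**2 - u/7 + 4/7 splits as (u - a)(u - a') with a = (1/14) + ((1/14)*sqrt(111))*i, a' = (1/14) - ((1/14)*sqrt(111))*i. At the order-1 pole a set g(u) = (u - a)*f(u) = [-1/10] / (u - a').
Simple pole: residue = g(a) at a = (1/14) + ((1/14)*sqrt(111))*i, which is ((7/1110)*sqrt(111))*i.
List the singular points by increasing real part (a conjugate pair: the negative imaginary part first).

Radius of convergence at 0: (2/7)*sqrt(7).
At (1/14) - ((1/14)*sqrt(111))*i: a pole of order 1; residue -((7/1110)*sqrt(111))*i.
At (1/14) + ((1/14)*sqrt(111))*i: a pole of order 1; residue ((7/1110)*sqrt(111))*i.


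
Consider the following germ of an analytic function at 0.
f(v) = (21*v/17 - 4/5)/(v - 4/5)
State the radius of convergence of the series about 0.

The radius of convergence is 4/5.

Denominator factor (v - 4/5): pole of order 1 at 4/5, modulus 4/5.
The radius of convergence is the smallest modulus among the singular points: 4/5.


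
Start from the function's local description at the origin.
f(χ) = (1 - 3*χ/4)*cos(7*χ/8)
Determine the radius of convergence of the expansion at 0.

The radius of convergence is infinite.

The factor cos(7*χ/8) is entire and contributes no finite singular point.
The polynomial part has no poles.
No finite singular points: the Taylor series at 0 converges everywhere.


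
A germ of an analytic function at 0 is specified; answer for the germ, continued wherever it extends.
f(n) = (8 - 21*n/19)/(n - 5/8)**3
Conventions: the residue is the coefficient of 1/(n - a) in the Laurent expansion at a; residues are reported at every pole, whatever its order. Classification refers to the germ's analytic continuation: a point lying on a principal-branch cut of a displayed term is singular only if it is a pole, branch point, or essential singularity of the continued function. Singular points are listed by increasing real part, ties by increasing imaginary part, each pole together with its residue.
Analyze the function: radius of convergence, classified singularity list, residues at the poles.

Radius of convergence at 0: 5/8.
At 5/8: a pole of order 3; residue 0.

Denominator factor (n - 5/8)^3: pole of order 3 at 5/8, modulus 5/8.
The radius of convergence is the smallest modulus among the singular points: 5/8.
At the order-3 pole 5/8 set g(n) = (n - (5/8))^3*f(n) = 8 - 21*n/19.
Order-3 pole: residue = g''(a)/2; g''(5/8) = 0, so the residue is 0.


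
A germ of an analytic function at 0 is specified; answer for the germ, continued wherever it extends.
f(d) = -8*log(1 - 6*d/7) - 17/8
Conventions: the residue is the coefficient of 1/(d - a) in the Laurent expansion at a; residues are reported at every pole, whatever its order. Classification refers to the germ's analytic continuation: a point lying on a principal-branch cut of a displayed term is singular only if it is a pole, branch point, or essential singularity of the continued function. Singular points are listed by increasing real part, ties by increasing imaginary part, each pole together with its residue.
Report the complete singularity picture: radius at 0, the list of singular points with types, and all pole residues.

Radius of convergence at 0: 7/6.
At 7/6: a logarithmic branch point.

Branch term (-8)*log(1 - d/(7/6)): its argument vanishes at d = 7/6, a logarithmic branch point, modulus 7/6.
The radius of convergence is the smallest modulus among the singular points: 7/6.


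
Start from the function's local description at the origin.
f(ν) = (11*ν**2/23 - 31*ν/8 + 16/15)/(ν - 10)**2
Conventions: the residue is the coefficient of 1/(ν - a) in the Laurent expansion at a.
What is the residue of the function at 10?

At the order-2 pole 10 set g(ν) = (ν - (10))^2*f(ν) = 11*ν**2/23 - 31*ν/8 + 16/15.
Order-2 pole: residue = g'(a); g'(10) = 1047/184, so the residue is 1047/184.

The residue is 1047/184.


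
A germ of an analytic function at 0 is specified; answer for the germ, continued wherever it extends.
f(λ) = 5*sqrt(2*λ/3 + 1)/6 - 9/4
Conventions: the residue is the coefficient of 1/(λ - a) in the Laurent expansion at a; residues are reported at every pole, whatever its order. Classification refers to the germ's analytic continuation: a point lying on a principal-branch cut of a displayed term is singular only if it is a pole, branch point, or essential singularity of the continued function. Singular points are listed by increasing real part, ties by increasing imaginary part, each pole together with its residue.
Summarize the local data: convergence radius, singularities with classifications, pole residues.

Radius of convergence at 0: 3/2.
At -3/2: an algebraic (square-root) branch point.

Branch term (5/6)*sqrt(1 - λ/(-3/2)): its argument vanishes at λ = -3/2, a square-root branch point, modulus 3/2.
The radius of convergence is the smallest modulus among the singular points: 3/2.


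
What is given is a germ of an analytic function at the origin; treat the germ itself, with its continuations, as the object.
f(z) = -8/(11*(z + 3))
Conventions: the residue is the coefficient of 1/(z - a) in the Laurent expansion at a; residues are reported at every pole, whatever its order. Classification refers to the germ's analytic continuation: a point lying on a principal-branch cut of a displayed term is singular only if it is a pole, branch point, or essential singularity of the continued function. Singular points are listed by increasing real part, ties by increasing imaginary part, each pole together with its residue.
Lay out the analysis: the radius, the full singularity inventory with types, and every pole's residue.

Radius of convergence at 0: 3.
At -3: a pole of order 1; residue -8/11.

Denominator factor (z + 3): pole of order 1 at -3, modulus 3.
The radius of convergence is the smallest modulus among the singular points: 3.
At the order-1 pole -3 set g(z) = (z - (-3))*f(z) = -8/11.
Simple pole: residue = g(a) at a = -3, which is -8/11.


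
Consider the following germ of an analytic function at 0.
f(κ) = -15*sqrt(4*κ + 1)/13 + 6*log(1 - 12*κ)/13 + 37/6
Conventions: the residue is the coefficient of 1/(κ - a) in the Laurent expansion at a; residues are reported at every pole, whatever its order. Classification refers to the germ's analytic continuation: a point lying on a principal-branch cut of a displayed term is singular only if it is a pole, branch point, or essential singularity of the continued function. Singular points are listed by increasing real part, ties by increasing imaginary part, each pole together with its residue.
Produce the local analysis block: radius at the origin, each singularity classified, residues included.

Branch term (6/13)*log(1 - κ/(1/12)): its argument vanishes at κ = 1/12, a logarithmic branch point, modulus 1/12.
Branch term (-15/13)*sqrt(1 - κ/(-1/4)): its argument vanishes at κ = -1/4, a square-root branch point, modulus 1/4.
The radius of convergence is the smallest modulus among the singular points: 1/12.
List the singular points by increasing real part (a conjugate pair: the negative imaginary part first).

Radius of convergence at 0: 1/12.
At -1/4: an algebraic (square-root) branch point.
At 1/12: a logarithmic branch point.


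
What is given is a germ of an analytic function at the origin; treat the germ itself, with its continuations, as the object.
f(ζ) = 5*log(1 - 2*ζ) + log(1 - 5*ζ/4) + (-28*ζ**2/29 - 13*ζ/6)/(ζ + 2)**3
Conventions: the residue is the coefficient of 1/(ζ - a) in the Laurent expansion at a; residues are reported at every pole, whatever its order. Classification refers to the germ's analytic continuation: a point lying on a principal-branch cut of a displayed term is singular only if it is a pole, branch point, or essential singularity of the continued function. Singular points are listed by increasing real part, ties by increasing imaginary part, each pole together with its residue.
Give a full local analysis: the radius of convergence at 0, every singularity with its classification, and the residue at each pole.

Denominator factor (ζ + 2)^3: pole of order 3 at -2, modulus 2.
Branch term (5)*log(1 - ζ/(1/2)): its argument vanishes at ζ = 1/2, a logarithmic branch point, modulus 1/2.
Branch term (1)*log(1 - ζ/(4/5)): its argument vanishes at ζ = 4/5, a logarithmic branch point, modulus 4/5.
The radius of convergence is the smallest modulus among the singular points: 1/2.
The branch terms are analytic at -2 and contribute nothing to the residue; only the rational part matters.
At the order-3 pole -2 set g(ζ) = (ζ - (-2))^3*(rational part) = -28*ζ**2/29 - 13*ζ/6.
Order-3 pole: residue = g''(a)/2; g''(-2) = -56/29, so the residue is -28/29.
List the singular points by increasing real part (a conjugate pair: the negative imaginary part first).

Radius of convergence at 0: 1/2.
At -2: a pole of order 3; residue -28/29.
At 1/2: a logarithmic branch point.
At 4/5: a logarithmic branch point.


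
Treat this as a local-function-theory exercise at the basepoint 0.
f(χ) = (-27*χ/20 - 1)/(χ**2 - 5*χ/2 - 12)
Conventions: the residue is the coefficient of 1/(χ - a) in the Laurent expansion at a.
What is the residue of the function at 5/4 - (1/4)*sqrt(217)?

The residue is -27/40 + (43/1736)*sqrt(217).

The factor χ**2 - 5*χ/2 - 12 splits as (χ - a)(χ - a') with a = 5/4 - (1/4)*sqrt(217), a' = 5/4 + (1/4)*sqrt(217). At the order-1 pole a set g(χ) = (χ - a)*f(χ) = [-27*χ/20 - 1] / (χ - a').
Simple pole: residue = g(a) at a = 5/4 - (1/4)*sqrt(217), which is -27/40 + (43/1736)*sqrt(217).


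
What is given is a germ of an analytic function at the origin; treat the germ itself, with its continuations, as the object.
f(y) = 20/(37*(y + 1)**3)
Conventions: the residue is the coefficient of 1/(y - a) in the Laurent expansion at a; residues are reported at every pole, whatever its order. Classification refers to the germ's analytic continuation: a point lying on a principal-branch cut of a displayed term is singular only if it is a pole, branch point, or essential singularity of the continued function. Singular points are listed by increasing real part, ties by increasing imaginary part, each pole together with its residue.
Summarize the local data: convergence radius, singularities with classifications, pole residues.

Radius of convergence at 0: 1.
At -1: a pole of order 3; residue 0.

Denominator factor (y + 1)^3: pole of order 3 at -1, modulus 1.
The radius of convergence is the smallest modulus among the singular points: 1.
At the order-3 pole -1 set g(y) = (y - (-1))^3*f(y) = 20/37.
Order-3 pole: residue = g''(a)/2; g''(-1) = 0, so the residue is 0.


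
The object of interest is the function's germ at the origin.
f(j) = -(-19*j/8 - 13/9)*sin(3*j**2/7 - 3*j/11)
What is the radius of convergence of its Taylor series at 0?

The radius of convergence is infinite.

The factor -sin(3*j**2/7 - 3*j/11) is entire and contributes no finite singular point.
The polynomial part has no poles.
No finite singular points: the Taylor series at 0 converges everywhere.


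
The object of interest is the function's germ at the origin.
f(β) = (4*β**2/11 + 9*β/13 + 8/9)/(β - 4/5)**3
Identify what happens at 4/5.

The denominator factor β - 4/5 vanishes at 4/5 and appears to the power 3; the numerator there equals 53908/32175, nonzero, and no other factor vanishes.
Hence a pole whose order is the multiplicity, 3.

The point is a pole of order 3.


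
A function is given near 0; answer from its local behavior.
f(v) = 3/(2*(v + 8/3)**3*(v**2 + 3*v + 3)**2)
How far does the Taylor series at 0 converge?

Denominator factor (v**2 + 3*v + 3)^2: discriminant -3, complex-conjugate roots (-3/2) + ((1/2)*sqrt(3))*i and (-3/2) - ((1/2)*sqrt(3))*i; poles of order 2, moduli sqrt(3) and sqrt(3).
Denominator factor (v + 8/3)^3: pole of order 3 at -8/3, modulus 8/3.
The radius of convergence is the smallest modulus among the singular points: sqrt(3).

The radius of convergence is sqrt(3).


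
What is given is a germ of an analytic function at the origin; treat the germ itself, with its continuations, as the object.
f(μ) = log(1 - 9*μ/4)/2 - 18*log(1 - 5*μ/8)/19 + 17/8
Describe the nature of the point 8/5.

The term (-18/19)*log(1 - μ/(8/5)) has argument 1 - 8/5/(8/5) = 0 at 8/5: a logarithmic (infinitely-sheeted) branch point; the remaining terms are analytic or single-valued there.

The point is a logarithmic branch point.


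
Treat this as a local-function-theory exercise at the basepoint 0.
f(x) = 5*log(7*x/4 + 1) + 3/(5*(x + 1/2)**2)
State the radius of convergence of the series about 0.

The radius of convergence is 1/2.

Denominator factor (x + 1/2)^2: pole of order 2 at -1/2, modulus 1/2.
Branch term (5)*log(1 - x/(-4/7)): its argument vanishes at x = -4/7, a logarithmic branch point, modulus 4/7.
The radius of convergence is the smallest modulus among the singular points: 1/2.


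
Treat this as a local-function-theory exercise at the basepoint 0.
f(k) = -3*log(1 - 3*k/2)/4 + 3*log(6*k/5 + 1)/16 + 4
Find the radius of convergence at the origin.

The radius of convergence is 2/3.

Branch term (-3/4)*log(1 - k/(2/3)): its argument vanishes at k = 2/3, a logarithmic branch point, modulus 2/3.
Branch term (3/16)*log(1 - k/(-5/6)): its argument vanishes at k = -5/6, a logarithmic branch point, modulus 5/6.
The radius of convergence is the smallest modulus among the singular points: 2/3.


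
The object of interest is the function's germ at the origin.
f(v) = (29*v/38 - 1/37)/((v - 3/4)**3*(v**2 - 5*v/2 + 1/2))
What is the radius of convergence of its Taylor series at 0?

Denominator factor (v**2 - 5*v/2 + 1/2): discriminant 17/4, real irrational roots 5/4 + (1/4)*sqrt(17) and 5/4 - (1/4)*sqrt(17); poles of order 1, moduli 5/4 + (1/4)*sqrt(17) and 5/4 - (1/4)*sqrt(17).
Denominator factor (v - 3/4)^3: pole of order 3 at 3/4, modulus 3/4.
The radius of convergence is the smallest modulus among the singular points: 5/4 - (1/4)*sqrt(17).

The radius of convergence is 5/4 - (1/4)*sqrt(17).


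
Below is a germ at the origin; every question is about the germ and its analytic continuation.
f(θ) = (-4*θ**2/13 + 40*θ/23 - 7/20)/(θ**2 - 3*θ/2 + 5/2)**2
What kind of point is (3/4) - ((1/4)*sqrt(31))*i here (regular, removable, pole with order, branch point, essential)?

The point is a pole of order 2.

The denominator factor θ**2 - 3*θ/2 + 5/2 vanishes at (3/4) - ((1/4)*sqrt(31))*i and appears to the power 2; the numerator there equals (8237/5980) - ((191/598)*sqrt(31))*i, nonzero, and no other factor vanishes.
Hence a pole whose order is the multiplicity, 2.


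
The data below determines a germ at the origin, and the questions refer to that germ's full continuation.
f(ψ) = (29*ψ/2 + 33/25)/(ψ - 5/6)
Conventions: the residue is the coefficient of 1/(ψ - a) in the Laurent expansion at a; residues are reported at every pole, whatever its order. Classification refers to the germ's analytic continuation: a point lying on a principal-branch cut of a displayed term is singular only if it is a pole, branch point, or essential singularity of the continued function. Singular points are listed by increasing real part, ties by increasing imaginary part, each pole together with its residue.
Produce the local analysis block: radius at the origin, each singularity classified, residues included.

Denominator factor (ψ - 5/6): pole of order 1 at 5/6, modulus 5/6.
The radius of convergence is the smallest modulus among the singular points: 5/6.
At the order-1 pole 5/6 set g(ψ) = (ψ - (5/6))*f(ψ) = 29*ψ/2 + 33/25.
Simple pole: residue = g(a) at a = 5/6, which is 4021/300.

Radius of convergence at 0: 5/6.
At 5/6: a pole of order 1; residue 4021/300.


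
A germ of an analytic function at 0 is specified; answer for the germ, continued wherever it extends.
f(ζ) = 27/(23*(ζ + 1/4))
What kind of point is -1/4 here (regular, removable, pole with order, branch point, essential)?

The denominator factor ζ + 1/4 vanishes at -1/4 and appears to the power 1; the numerator there equals 27/23, nonzero, and no other factor vanishes.
Hence a pole whose order is the multiplicity, 1.

The point is a pole of order 1.


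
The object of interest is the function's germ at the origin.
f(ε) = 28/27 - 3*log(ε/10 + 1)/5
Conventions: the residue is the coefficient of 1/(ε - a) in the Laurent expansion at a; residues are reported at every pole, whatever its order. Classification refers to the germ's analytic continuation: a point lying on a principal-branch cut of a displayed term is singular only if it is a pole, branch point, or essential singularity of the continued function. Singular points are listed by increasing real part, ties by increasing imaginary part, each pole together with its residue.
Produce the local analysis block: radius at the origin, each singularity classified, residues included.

Branch term (-3/5)*log(1 - ε/(-10)): its argument vanishes at ε = -10, a logarithmic branch point, modulus 10.
The radius of convergence is the smallest modulus among the singular points: 10.

Radius of convergence at 0: 10.
At -10: a logarithmic branch point.
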